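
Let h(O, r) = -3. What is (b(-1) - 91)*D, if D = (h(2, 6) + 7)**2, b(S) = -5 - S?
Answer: -1520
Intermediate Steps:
D = 16 (D = (-3 + 7)**2 = 4**2 = 16)
(b(-1) - 91)*D = ((-5 - 1*(-1)) - 91)*16 = ((-5 + 1) - 91)*16 = (-4 - 91)*16 = -95*16 = -1520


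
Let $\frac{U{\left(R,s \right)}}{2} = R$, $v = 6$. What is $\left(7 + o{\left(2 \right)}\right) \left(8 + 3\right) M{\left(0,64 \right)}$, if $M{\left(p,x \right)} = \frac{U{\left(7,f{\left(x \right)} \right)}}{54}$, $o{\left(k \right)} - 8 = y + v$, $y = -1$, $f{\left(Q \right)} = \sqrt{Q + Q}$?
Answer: $\frac{1540}{27} \approx 57.037$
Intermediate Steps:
$f{\left(Q \right)} = \sqrt{2} \sqrt{Q}$ ($f{\left(Q \right)} = \sqrt{2 Q} = \sqrt{2} \sqrt{Q}$)
$U{\left(R,s \right)} = 2 R$
$o{\left(k \right)} = 13$ ($o{\left(k \right)} = 8 + \left(-1 + 6\right) = 8 + 5 = 13$)
$M{\left(p,x \right)} = \frac{7}{27}$ ($M{\left(p,x \right)} = \frac{2 \cdot 7}{54} = 14 \cdot \frac{1}{54} = \frac{7}{27}$)
$\left(7 + o{\left(2 \right)}\right) \left(8 + 3\right) M{\left(0,64 \right)} = \left(7 + 13\right) \left(8 + 3\right) \frac{7}{27} = 20 \cdot 11 \cdot \frac{7}{27} = 220 \cdot \frac{7}{27} = \frac{1540}{27}$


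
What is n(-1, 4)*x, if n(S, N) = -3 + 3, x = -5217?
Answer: 0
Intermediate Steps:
n(S, N) = 0
n(-1, 4)*x = 0*(-5217) = 0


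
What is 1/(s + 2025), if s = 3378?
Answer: 1/5403 ≈ 0.00018508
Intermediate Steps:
1/(s + 2025) = 1/(3378 + 2025) = 1/5403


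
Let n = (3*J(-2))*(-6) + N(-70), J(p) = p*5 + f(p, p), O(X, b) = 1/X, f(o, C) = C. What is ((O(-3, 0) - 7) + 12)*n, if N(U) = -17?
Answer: 2786/3 ≈ 928.67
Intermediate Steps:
O(X, b) = 1/X
J(p) = 6*p (J(p) = p*5 + p = 5*p + p = 6*p)
n = 199 (n = (3*(6*(-2)))*(-6) - 17 = (3*(-12))*(-6) - 17 = -36*(-6) - 17 = 216 - 17 = 199)
((O(-3, 0) - 7) + 12)*n = ((1/(-3) - 7) + 12)*199 = ((-⅓ - 7) + 12)*199 = (-22/3 + 12)*199 = (14/3)*199 = 2786/3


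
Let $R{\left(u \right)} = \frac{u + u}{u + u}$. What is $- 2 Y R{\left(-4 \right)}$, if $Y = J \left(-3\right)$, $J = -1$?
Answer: $-6$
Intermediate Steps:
$R{\left(u \right)} = 1$ ($R{\left(u \right)} = \frac{2 u}{2 u} = 2 u \frac{1}{2 u} = 1$)
$Y = 3$ ($Y = \left(-1\right) \left(-3\right) = 3$)
$- 2 Y R{\left(-4 \right)} = \left(-2\right) 3 \cdot 1 = \left(-6\right) 1 = -6$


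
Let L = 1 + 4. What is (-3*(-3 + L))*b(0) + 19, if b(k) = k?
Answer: 19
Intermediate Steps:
L = 5
(-3*(-3 + L))*b(0) + 19 = -3*(-3 + 5)*0 + 19 = -3*2*0 + 19 = -6*0 + 19 = 0 + 19 = 19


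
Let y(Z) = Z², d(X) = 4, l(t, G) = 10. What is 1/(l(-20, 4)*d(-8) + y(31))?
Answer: 1/1001 ≈ 0.00099900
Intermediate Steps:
1/(l(-20, 4)*d(-8) + y(31)) = 1/(10*4 + 31²) = 1/(40 + 961) = 1/1001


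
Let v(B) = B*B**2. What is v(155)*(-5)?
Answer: -18619375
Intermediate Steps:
v(B) = B**3
v(155)*(-5) = 155**3*(-5) = 3723875*(-5) = -18619375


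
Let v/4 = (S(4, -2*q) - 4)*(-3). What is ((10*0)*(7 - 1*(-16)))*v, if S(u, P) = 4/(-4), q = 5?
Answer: 0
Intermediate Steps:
S(u, P) = -1 (S(u, P) = 4*(-¼) = -1)
v = 60 (v = 4*((-1 - 4)*(-3)) = 4*(-5*(-3)) = 4*15 = 60)
((10*0)*(7 - 1*(-16)))*v = ((10*0)*(7 - 1*(-16)))*60 = (0*(7 + 16))*60 = (0*23)*60 = 0*60 = 0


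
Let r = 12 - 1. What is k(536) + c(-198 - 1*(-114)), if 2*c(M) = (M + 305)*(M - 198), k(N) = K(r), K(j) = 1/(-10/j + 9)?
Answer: -2773318/89 ≈ -31161.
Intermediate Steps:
r = 11
K(j) = 1/(9 - 10/j)
k(N) = 11/89 (k(N) = 11/(-10 + 9*11) = 11/(-10 + 99) = 11/89)
c(M) = (-198 + M)*(305 + M)/2 (c(M) = ((M + 305)*(M - 198))/2 = ((305 + M)*(-198 + M))/2 = ((-198 + M)*(305 + M))/2 = (-198 + M)*(305 + M)/2)
k(536) + c(-198 - 1*(-114)) = 11/89 + (-30195 + (-198 - 1*(-114))²/2 + 107*(-198 - 1*(-114))/2) = 11/89 + (-30195 + (-198 + 114)²/2 + 107*(-198 + 114)/2) = 11/89 + (-30195 + (½)*(-84)² + (107/2)*(-84)) = 11/89 + (-30195 + (½)*7056 - 4494) = 11/89 + (-30195 + 3528 - 4494) = 11/89 - 31161 = -2773318/89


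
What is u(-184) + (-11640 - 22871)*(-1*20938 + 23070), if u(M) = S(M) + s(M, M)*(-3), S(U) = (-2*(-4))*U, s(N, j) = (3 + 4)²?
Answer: -73579071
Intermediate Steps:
s(N, j) = 49 (s(N, j) = 7² = 49)
S(U) = 8*U
u(M) = -147 + 8*M (u(M) = 8*M + 49*(-3) = 8*M - 147 = -147 + 8*M)
u(-184) + (-11640 - 22871)*(-1*20938 + 23070) = (-147 + 8*(-184)) + (-11640 - 22871)*(-1*20938 + 23070) = (-147 - 1472) - 34511*(-20938 + 23070) = -1619 - 34511*2132 = -1619 - 73577452 = -73579071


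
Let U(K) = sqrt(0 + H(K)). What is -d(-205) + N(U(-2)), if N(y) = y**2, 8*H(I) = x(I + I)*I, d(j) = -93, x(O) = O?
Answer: 94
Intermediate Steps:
H(I) = I**2/4 (H(I) = ((I + I)*I)/8 = ((2*I)*I)/8 = (2*I**2)/8 = I**2/4)
U(K) = sqrt(K**2)/2 (U(K) = sqrt(0 + K**2/4) = sqrt(K**2/4) = sqrt(K**2)/2)
-d(-205) + N(U(-2)) = -1*(-93) + (sqrt((-2)**2)/2)**2 = 93 + (sqrt(4)/2)**2 = 93 + ((1/2)*2)**2 = 93 + 1**2 = 93 + 1 = 94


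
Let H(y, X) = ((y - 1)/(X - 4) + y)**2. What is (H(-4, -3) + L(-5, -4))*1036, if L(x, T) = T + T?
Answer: 20276/7 ≈ 2896.6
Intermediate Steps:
L(x, T) = 2*T
H(y, X) = (y + (-1 + y)/(-4 + X))**2 (H(y, X) = ((-1 + y)/(-4 + X) + y)**2 = (y + (-1 + y)/(-4 + X))**2)
(H(-4, -3) + L(-5, -4))*1036 = ((1 + 3*(-4) - 1*(-3)*(-4))**2/(-4 - 3)**2 + 2*(-4))*1036 = ((1 - 12 - 12)**2/(-7)**2 - 8)*1036 = ((1/49)*(-23)**2 - 8)*1036 = ((1/49)*529 - 8)*1036 = (529/49 - 8)*1036 = (137/49)*1036 = 20276/7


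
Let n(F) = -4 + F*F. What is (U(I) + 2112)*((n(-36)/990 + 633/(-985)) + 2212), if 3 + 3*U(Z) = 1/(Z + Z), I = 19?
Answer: 10385118778525/2223342 ≈ 4.6710e+6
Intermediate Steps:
n(F) = -4 + F²
U(Z) = -1 + 1/(6*Z) (U(Z) = -1 + 1/(3*(Z + Z)) = -1 + 1/(3*((2*Z))) = -1 + (1/(2*Z))/3 = -1 + 1/(6*Z))
(U(I) + 2112)*((n(-36)/990 + 633/(-985)) + 2212) = ((⅙ - 1*19)/19 + 2112)*(((-4 + (-36)²)/990 + 633/(-985)) + 2212) = ((⅙ - 19)/19 + 2112)*(((-4 + 1296)*(1/990) + 633*(-1/985)) + 2212) = ((1/19)*(-113/6) + 2112)*((1292*(1/990) - 633/985) + 2212) = (-113/114 + 2112)*((646/495 - 633/985) + 2212) = 240655*(12919/19503 + 2212)/114 = (240655/114)*(43153555/19503) = 10385118778525/2223342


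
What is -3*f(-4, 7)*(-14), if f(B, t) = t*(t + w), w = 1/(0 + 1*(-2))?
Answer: 1911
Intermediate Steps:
w = -½ (w = 1/(0 - 2) = 1/(-2) = -½ ≈ -0.50000)
f(B, t) = t*(-½ + t) (f(B, t) = t*(t - ½) = t*(-½ + t))
-3*f(-4, 7)*(-14) = -21*(-½ + 7)*(-14) = -21*13/2*(-14) = -3*91/2*(-14) = -273/2*(-14) = 1911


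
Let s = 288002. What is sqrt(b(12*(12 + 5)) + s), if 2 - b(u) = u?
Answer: 10*sqrt(2878) ≈ 536.47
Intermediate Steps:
b(u) = 2 - u
sqrt(b(12*(12 + 5)) + s) = sqrt((2 - 12*(12 + 5)) + 288002) = sqrt((2 - 12*17) + 288002) = sqrt((2 - 1*204) + 288002) = sqrt((2 - 204) + 288002) = sqrt(-202 + 288002) = sqrt(287800) = 10*sqrt(2878)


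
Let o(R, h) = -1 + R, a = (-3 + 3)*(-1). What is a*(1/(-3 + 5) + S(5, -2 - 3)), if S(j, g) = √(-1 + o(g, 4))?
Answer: 0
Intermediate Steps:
a = 0 (a = 0*(-1) = 0)
S(j, g) = √(-2 + g) (S(j, g) = √(-1 + (-1 + g)) = √(-2 + g))
a*(1/(-3 + 5) + S(5, -2 - 3)) = 0*(1/(-3 + 5) + √(-2 + (-2 - 3))) = 0*(1/2 + √(-2 - 5)) = 0*(½ + √(-7)) = 0*(½ + I*√7) = 0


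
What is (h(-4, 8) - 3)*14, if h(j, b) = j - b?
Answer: -210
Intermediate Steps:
(h(-4, 8) - 3)*14 = ((-4 - 1*8) - 3)*14 = ((-4 - 8) - 3)*14 = (-12 - 3)*14 = -15*14 = -210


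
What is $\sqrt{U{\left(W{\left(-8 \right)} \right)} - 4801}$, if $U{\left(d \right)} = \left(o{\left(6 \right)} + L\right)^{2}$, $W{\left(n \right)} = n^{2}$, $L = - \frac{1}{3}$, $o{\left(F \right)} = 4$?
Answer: $\frac{4 i \sqrt{2693}}{3} \approx 69.192 i$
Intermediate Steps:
$L = - \frac{1}{3}$ ($L = \left(-1\right) \frac{1}{3} = - \frac{1}{3} \approx -0.33333$)
$U{\left(d \right)} = \frac{121}{9}$ ($U{\left(d \right)} = \left(4 - \frac{1}{3}\right)^{2} = \left(\frac{11}{3}\right)^{2} = \frac{121}{9}$)
$\sqrt{U{\left(W{\left(-8 \right)} \right)} - 4801} = \sqrt{\frac{121}{9} - 4801} = \sqrt{- \frac{43088}{9}} = \frac{4 i \sqrt{2693}}{3}$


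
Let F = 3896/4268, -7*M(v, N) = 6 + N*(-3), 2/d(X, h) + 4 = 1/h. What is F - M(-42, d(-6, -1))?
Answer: 72502/37345 ≈ 1.9414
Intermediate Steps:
d(X, h) = 2/(-4 + 1/h)
M(v, N) = -6/7 + 3*N/7 (M(v, N) = -(6 + N*(-3))/7 = -(6 - 3*N)/7 = -6/7 + 3*N/7)
F = 974/1067 (F = 3896*(1/4268) = 974/1067 ≈ 0.91284)
F - M(-42, d(-6, -1)) = 974/1067 - (-6/7 + 3*(-2*(-1)/(-1 + 4*(-1)))/7) = 974/1067 - (-6/7 + 3*(-2*(-1)/(-1 - 4))/7) = 974/1067 - (-6/7 + 3*(-2*(-1)/(-5))/7) = 974/1067 - (-6/7 + 3*(-2*(-1)*(-1/5))/7) = 974/1067 - (-6/7 + (3/7)*(-2/5)) = 974/1067 - (-6/7 - 6/35) = 974/1067 - 1*(-36/35) = 974/1067 + 36/35 = 72502/37345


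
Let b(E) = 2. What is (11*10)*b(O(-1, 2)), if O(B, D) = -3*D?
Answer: 220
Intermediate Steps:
(11*10)*b(O(-1, 2)) = (11*10)*2 = 110*2 = 220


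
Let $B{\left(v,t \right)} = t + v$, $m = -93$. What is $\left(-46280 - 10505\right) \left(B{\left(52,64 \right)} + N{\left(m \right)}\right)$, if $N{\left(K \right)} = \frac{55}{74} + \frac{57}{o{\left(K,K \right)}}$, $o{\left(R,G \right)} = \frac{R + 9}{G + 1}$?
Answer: $- \frac{5270272635}{518} \approx -1.0174 \cdot 10^{7}$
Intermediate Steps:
$o{\left(R,G \right)} = \frac{9 + R}{1 + G}$
$N{\left(K \right)} = \frac{55}{74} + \frac{57 \left(1 + K\right)}{9 + K}$ ($N{\left(K \right)} = \frac{55}{74} + \frac{57}{\frac{1}{1 + K} \left(9 + K\right)} = 55 \cdot \frac{1}{74} + 57 \frac{1 + K}{9 + K} = \frac{55}{74} + \frac{57 \left(1 + K\right)}{9 + K}$)
$\left(-46280 - 10505\right) \left(B{\left(52,64 \right)} + N{\left(m \right)}\right) = \left(-46280 - 10505\right) \left(\left(64 + 52\right) + \frac{4713 + 4273 \left(-93\right)}{74 \left(9 - 93\right)}\right) = - 56785 \left(116 + \frac{4713 - 397389}{74 \left(-84\right)}\right) = - 56785 \left(116 + \frac{1}{74} \left(- \frac{1}{84}\right) \left(-392676\right)\right) = - 56785 \left(116 + \frac{32723}{518}\right) = \left(-56785\right) \frac{92811}{518} = - \frac{5270272635}{518}$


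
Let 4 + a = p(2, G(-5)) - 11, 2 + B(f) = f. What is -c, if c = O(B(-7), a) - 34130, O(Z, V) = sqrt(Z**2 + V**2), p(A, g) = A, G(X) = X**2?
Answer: 34130 - 5*sqrt(10) ≈ 34114.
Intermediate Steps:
B(f) = -2 + f
a = -13 (a = -4 + (2 - 11) = -4 - 9 = -13)
O(Z, V) = sqrt(V**2 + Z**2)
c = -34130 + 5*sqrt(10) (c = sqrt((-13)**2 + (-2 - 7)**2) - 34130 = sqrt(169 + (-9)**2) - 34130 = sqrt(169 + 81) - 34130 = sqrt(250) - 34130 = 5*sqrt(10) - 34130 = -34130 + 5*sqrt(10) ≈ -34114.)
-c = -(-34130 + 5*sqrt(10)) = 34130 - 5*sqrt(10)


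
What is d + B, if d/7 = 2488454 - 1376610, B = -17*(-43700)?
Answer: 8525808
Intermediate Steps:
B = 742900
d = 7782908 (d = 7*(2488454 - 1376610) = 7*1111844 = 7782908)
d + B = 7782908 + 742900 = 8525808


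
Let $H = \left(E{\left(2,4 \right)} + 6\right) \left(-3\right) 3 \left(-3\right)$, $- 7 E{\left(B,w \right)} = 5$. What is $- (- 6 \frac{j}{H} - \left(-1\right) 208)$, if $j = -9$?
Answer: $- \frac{7710}{37} \approx -208.38$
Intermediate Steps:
$E{\left(B,w \right)} = - \frac{5}{7}$ ($E{\left(B,w \right)} = \left(- \frac{1}{7}\right) 5 = - \frac{5}{7}$)
$H = \frac{999}{7}$ ($H = \left(- \frac{5}{7} + 6\right) \left(-3\right) 3 \left(-3\right) = \frac{37 \left(\left(-9\right) \left(-3\right)\right)}{7} = \frac{37}{7} \cdot 27 = \frac{999}{7} \approx 142.71$)
$- (- 6 \frac{j}{H} - \left(-1\right) 208) = - (- 6 \left(- \frac{9}{\frac{999}{7}}\right) - \left(-1\right) 208) = - (- 6 \left(\left(-9\right) \frac{7}{999}\right) - -208) = - (\left(-6\right) \left(- \frac{7}{111}\right) + 208) = - (\frac{14}{37} + 208) = \left(-1\right) \frac{7710}{37} = - \frac{7710}{37}$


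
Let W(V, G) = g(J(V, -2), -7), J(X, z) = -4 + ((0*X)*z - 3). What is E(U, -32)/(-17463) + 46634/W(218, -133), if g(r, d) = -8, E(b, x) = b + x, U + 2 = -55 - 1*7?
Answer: -135728129/23284 ≈ -5829.2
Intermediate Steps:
J(X, z) = -7 (J(X, z) = -4 + (0*z - 3) = -4 + (0 - 3) = -4 - 3 = -7)
U = -64 (U = -2 + (-55 - 1*7) = -2 + (-55 - 7) = -2 - 62 = -64)
W(V, G) = -8
E(U, -32)/(-17463) + 46634/W(218, -133) = (-64 - 32)/(-17463) + 46634/(-8) = -96*(-1/17463) + 46634*(-⅛) = 32/5821 - 23317/4 = -135728129/23284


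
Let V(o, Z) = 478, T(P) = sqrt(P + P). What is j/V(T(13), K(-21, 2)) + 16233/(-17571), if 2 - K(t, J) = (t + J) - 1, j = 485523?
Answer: 2841121753/2799646 ≈ 1014.8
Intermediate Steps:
K(t, J) = 3 - J - t (K(t, J) = 2 - ((t + J) - 1) = 2 - ((J + t) - 1) = 2 - (-1 + J + t) = 2 + (1 - J - t) = 3 - J - t)
T(P) = sqrt(2)*sqrt(P) (T(P) = sqrt(2*P) = sqrt(2)*sqrt(P))
j/V(T(13), K(-21, 2)) + 16233/(-17571) = 485523/478 + 16233/(-17571) = 485523*(1/478) + 16233*(-1/17571) = 485523/478 - 5411/5857 = 2841121753/2799646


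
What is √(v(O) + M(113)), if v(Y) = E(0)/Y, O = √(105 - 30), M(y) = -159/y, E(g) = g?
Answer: I*√17967/113 ≈ 1.1862*I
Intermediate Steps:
O = 5*√3 (O = √75 = 5*√3 ≈ 8.6602)
v(Y) = 0 (v(Y) = 0/Y = 0)
√(v(O) + M(113)) = √(0 - 159/113) = √(-159/113) = I*√17967/113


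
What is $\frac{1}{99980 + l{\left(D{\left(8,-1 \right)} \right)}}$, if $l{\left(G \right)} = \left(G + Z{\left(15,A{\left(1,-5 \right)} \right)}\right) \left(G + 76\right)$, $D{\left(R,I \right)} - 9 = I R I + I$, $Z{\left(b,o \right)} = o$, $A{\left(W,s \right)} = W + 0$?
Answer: $\frac{1}{101544} \approx 9.848 \cdot 10^{-6}$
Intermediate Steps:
$A{\left(W,s \right)} = W$
$D{\left(R,I \right)} = 9 + I + R I^{2}$ ($D{\left(R,I \right)} = 9 + \left(I R I + I\right) = 9 + \left(R I^{2} + I\right) = 9 + \left(I + R I^{2}\right) = 9 + I + R I^{2}$)
$l{\left(G \right)} = \left(1 + G\right) \left(76 + G\right)$ ($l{\left(G \right)} = \left(G + 1\right) \left(G + 76\right) = \left(1 + G\right) \left(76 + G\right)$)
$\frac{1}{99980 + l{\left(D{\left(8,-1 \right)} \right)}} = \frac{1}{99980 + \left(76 + \left(9 - 1 + 8 \left(-1\right)^{2}\right)^{2} + 77 \left(9 - 1 + 8 \left(-1\right)^{2}\right)\right)} = \frac{1}{99980 + \left(76 + \left(9 - 1 + 8 \cdot 1\right)^{2} + 77 \left(9 - 1 + 8 \cdot 1\right)\right)} = \frac{1}{99980 + \left(76 + \left(9 - 1 + 8\right)^{2} + 77 \left(9 - 1 + 8\right)\right)} = \frac{1}{99980 + \left(76 + 16^{2} + 77 \cdot 16\right)} = \frac{1}{99980 + \left(76 + 256 + 1232\right)} = \frac{1}{99980 + 1564} = \frac{1}{101544}$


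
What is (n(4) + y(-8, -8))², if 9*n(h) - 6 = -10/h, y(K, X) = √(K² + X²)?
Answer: 41521/324 + 56*√2/9 ≈ 136.95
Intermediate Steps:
n(h) = ⅔ - 10/(9*h) (n(h) = ⅔ + (-10/h)/9 = ⅔ - 10/(9*h))
(n(4) + y(-8, -8))² = ((2/9)*(-5 + 3*4)/4 + √((-8)² + (-8)²))² = ((2/9)*(¼)*(-5 + 12) + √(64 + 64))² = ((2/9)*(¼)*7 + √128)² = (7/18 + 8*√2)²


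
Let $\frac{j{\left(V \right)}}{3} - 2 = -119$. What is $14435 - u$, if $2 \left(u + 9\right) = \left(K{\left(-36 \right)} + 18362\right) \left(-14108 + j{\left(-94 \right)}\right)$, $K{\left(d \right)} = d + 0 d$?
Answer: $132502261$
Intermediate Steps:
$j{\left(V \right)} = -351$ ($j{\left(V \right)} = 6 + 3 \left(-119\right) = 6 - 357 = -351$)
$K{\left(d \right)} = d$ ($K{\left(d \right)} = d + 0 = d$)
$u = -132487826$ ($u = -9 + \frac{\left(-36 + 18362\right) \left(-14108 - 351\right)}{2} = -9 + \frac{18326 \left(-14459\right)}{2} = -9 + \frac{1}{2} \left(-264975634\right) = -9 - 132487817 = -132487826$)
$14435 - u = 14435 - -132487826 = 14435 + 132487826 = 132502261$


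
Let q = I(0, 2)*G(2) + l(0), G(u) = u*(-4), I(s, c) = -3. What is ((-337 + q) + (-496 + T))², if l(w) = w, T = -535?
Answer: 1806336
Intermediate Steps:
G(u) = -4*u
q = 24 (q = -(-12)*2 + 0 = -3*(-8) + 0 = 24 + 0 = 24)
((-337 + q) + (-496 + T))² = ((-337 + 24) + (-496 - 535))² = (-313 - 1031)² = (-1344)² = 1806336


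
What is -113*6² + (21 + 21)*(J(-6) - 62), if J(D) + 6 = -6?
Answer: -7176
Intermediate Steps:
J(D) = -12 (J(D) = -6 - 6 = -12)
-113*6² + (21 + 21)*(J(-6) - 62) = -113*6² + (21 + 21)*(-12 - 62) = -113*36 + 42*(-74) = -4068 - 3108 = -7176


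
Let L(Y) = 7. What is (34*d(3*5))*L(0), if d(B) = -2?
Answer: -476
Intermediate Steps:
(34*d(3*5))*L(0) = (34*(-2))*7 = -68*7 = -476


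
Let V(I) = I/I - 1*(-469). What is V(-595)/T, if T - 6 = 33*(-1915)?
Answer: -470/63189 ≈ -0.0074380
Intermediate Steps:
V(I) = 470 (V(I) = 1 + 469 = 470)
T = -63189 (T = 6 + 33*(-1915) = 6 - 63195 = -63189)
V(-595)/T = 470/(-63189) = 470*(-1/63189) = -470/63189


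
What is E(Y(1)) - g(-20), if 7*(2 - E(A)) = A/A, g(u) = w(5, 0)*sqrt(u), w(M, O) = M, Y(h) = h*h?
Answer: 13/7 - 10*I*sqrt(5) ≈ 1.8571 - 22.361*I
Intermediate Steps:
Y(h) = h**2
g(u) = 5*sqrt(u)
E(A) = 13/7 (E(A) = 2 - A/(7*A) = 2 - 1/7*1 = 2 - 1/7 = 13/7)
E(Y(1)) - g(-20) = 13/7 - 5*sqrt(-20) = 13/7 - 5*2*I*sqrt(5) = 13/7 - 10*I*sqrt(5)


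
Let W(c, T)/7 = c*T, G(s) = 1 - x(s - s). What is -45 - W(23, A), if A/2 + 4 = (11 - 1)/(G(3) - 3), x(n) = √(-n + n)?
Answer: 2853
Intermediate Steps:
x(n) = 0 (x(n) = √0 = 0)
G(s) = 1 (G(s) = 1 - 1*0 = 1 + 0 = 1)
A = -18 (A = -8 + 2*((11 - 1)/(1 - 3)) = -8 + 2*(10/(-2)) = -8 + 2*(10*(-½)) = -8 + 2*(-5) = -8 - 10 = -18)
W(c, T) = 7*T*c (W(c, T) = 7*(c*T) = 7*(T*c) = 7*T*c)
-45 - W(23, A) = -45 - 7*(-18)*23 = -45 - 1*(-2898) = -45 + 2898 = 2853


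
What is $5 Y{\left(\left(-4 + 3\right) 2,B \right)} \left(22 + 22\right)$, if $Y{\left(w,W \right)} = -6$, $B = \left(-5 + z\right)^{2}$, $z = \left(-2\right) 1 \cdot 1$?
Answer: $-1320$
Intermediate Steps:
$z = -2$ ($z = \left(-2\right) 1 = -2$)
$B = 49$ ($B = \left(-5 - 2\right)^{2} = \left(-7\right)^{2} = 49$)
$5 Y{\left(\left(-4 + 3\right) 2,B \right)} \left(22 + 22\right) = 5 \left(-6\right) \left(22 + 22\right) = \left(-30\right) 44 = -1320$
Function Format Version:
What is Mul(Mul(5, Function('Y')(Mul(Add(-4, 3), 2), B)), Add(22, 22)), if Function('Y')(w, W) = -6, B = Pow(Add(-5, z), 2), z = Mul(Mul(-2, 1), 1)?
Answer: -1320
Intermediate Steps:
z = -2 (z = Mul(-2, 1) = -2)
B = 49 (B = Pow(Add(-5, -2), 2) = Pow(-7, 2) = 49)
Mul(Mul(5, Function('Y')(Mul(Add(-4, 3), 2), B)), Add(22, 22)) = Mul(Mul(5, -6), Add(22, 22)) = Mul(-30, 44) = -1320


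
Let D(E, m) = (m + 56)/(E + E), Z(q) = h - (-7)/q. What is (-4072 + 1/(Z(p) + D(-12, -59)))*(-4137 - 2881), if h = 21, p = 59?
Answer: 286541234496/10027 ≈ 2.8577e+7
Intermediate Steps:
Z(q) = 21 + 7/q (Z(q) = 21 - (-7)/q = 21 + 7/q)
D(E, m) = (56 + m)/(2*E) (D(E, m) = (56 + m)/((2*E)) = (56 + m)*(1/(2*E)) = (56 + m)/(2*E))
(-4072 + 1/(Z(p) + D(-12, -59)))*(-4137 - 2881) = (-4072 + 1/((21 + 7/59) + (½)*(56 - 59)/(-12)))*(-4137 - 2881) = (-4072 + 1/((21 + 7*(1/59)) + (½)*(-1/12)*(-3)))*(-7018) = (-4072 + 1/((21 + 7/59) + ⅛))*(-7018) = (-4072 + 1/(1246/59 + ⅛))*(-7018) = (-4072 + 1/(10027/472))*(-7018) = (-4072 + 472/10027)*(-7018) = -40829472/10027*(-7018) = 286541234496/10027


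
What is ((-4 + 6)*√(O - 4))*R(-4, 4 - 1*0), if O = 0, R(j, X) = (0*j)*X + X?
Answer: 16*I ≈ 16.0*I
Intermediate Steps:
R(j, X) = X (R(j, X) = 0*X + X = 0 + X = X)
((-4 + 6)*√(O - 4))*R(-4, 4 - 1*0) = ((-4 + 6)*√(0 - 4))*(4 - 1*0) = (2*√(-4))*(4 + 0) = (2*(2*I))*4 = (4*I)*4 = 16*I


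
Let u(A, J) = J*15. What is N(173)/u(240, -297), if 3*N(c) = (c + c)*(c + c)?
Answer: -119716/13365 ≈ -8.9574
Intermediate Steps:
N(c) = 4*c**2/3 (N(c) = ((c + c)*(c + c))/3 = ((2*c)*(2*c))/3 = (4*c**2)/3 = 4*c**2/3)
u(A, J) = 15*J
N(173)/u(240, -297) = ((4/3)*173**2)/((15*(-297))) = ((4/3)*29929)/(-4455) = (119716/3)*(-1/4455) = -119716/13365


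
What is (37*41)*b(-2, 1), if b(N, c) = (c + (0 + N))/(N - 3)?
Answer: 1517/5 ≈ 303.40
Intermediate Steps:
b(N, c) = (N + c)/(-3 + N) (b(N, c) = (c + N)/(-3 + N) = (N + c)/(-3 + N))
(37*41)*b(-2, 1) = (37*41)*((-2 + 1)/(-3 - 2)) = 1517*(-1/(-5)) = 1517*(-1/5*(-1)) = 1517*(1/5) = 1517/5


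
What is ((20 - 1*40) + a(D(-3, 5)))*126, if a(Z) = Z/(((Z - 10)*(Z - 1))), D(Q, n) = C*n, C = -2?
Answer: -27783/11 ≈ -2525.7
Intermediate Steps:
D(Q, n) = -2*n
a(Z) = Z/((-1 + Z)*(-10 + Z)) (a(Z) = Z/(((-10 + Z)*(-1 + Z))) = Z/(((-1 + Z)*(-10 + Z))) = Z*(1/((-1 + Z)*(-10 + Z))) = Z/((-1 + Z)*(-10 + Z)))
((20 - 1*40) + a(D(-3, 5)))*126 = ((20 - 1*40) + (-2*5)/(10 + (-2*5)² - (-22)*5))*126 = ((20 - 40) - 10/(10 + (-10)² - 11*(-10)))*126 = (-20 - 10/(10 + 100 + 110))*126 = (-20 - 10/220)*126 = (-20 - 10*1/220)*126 = (-20 - 1/22)*126 = -441/22*126 = -27783/11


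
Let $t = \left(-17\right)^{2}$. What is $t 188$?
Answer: $54332$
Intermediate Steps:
$t = 289$
$t 188 = 289 \cdot 188 = 54332$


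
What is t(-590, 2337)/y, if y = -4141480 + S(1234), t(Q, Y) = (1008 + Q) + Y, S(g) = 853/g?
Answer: -3399670/5110585467 ≈ -0.00066522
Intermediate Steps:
t(Q, Y) = 1008 + Q + Y
y = -5110585467/1234 (y = -4141480 + 853/1234 = -5110585467/1234 ≈ -4.1415e+6)
t(-590, 2337)/y = (1008 - 590 + 2337)/(-5110585467/1234) = 2755*(-1234/5110585467) = -3399670/5110585467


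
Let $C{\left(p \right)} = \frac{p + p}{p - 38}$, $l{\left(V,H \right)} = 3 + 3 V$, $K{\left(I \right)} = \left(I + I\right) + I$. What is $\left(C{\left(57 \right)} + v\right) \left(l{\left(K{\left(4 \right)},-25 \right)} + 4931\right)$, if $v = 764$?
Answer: $3826900$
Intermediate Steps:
$K{\left(I \right)} = 3 I$ ($K{\left(I \right)} = 2 I + I = 3 I$)
$C{\left(p \right)} = \frac{2 p}{-38 + p}$
$\left(C{\left(57 \right)} + v\right) \left(l{\left(K{\left(4 \right)},-25 \right)} + 4931\right) = \left(2 \cdot 57 \frac{1}{-38 + 57} + 764\right) \left(\left(3 + 3 \cdot 3 \cdot 4\right) + 4931\right) = \left(2 \cdot 57 \cdot \frac{1}{19} + 764\right) \left(\left(3 + 3 \cdot 12\right) + 4931\right) = \left(2 \cdot 57 \cdot \frac{1}{19} + 764\right) \left(\left(3 + 36\right) + 4931\right) = \left(6 + 764\right) \left(39 + 4931\right) = 770 \cdot 4970 = 3826900$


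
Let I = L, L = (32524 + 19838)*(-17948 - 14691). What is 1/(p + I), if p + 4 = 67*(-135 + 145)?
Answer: -1/1709042652 ≈ -5.8512e-10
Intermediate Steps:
p = 666 (p = -4 + 67*(-135 + 145) = -4 + 67*10 = -4 + 670 = 666)
L = -1709043318 (L = 52362*(-32639) = -1709043318)
I = -1709043318
1/(p + I) = 1/(666 - 1709043318) = 1/(-1709042652) = -1/1709042652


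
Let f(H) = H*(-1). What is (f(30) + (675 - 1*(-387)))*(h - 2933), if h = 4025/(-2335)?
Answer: -1414372512/467 ≈ -3.0286e+6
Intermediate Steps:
f(H) = -H
h = -805/467 (h = 4025*(-1/2335) = -805/467 ≈ -1.7238)
(f(30) + (675 - 1*(-387)))*(h - 2933) = (-1*30 + (675 - 1*(-387)))*(-805/467 - 2933) = (-30 + (675 + 387))*(-1370516/467) = (-30 + 1062)*(-1370516/467) = 1032*(-1370516/467) = -1414372512/467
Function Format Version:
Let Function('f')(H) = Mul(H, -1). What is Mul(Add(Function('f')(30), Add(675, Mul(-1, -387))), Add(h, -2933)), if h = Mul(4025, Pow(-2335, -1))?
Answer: Rational(-1414372512, 467) ≈ -3.0286e+6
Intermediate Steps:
Function('f')(H) = Mul(-1, H)
h = Rational(-805, 467) (h = Mul(4025, Rational(-1, 2335)) = Rational(-805, 467) ≈ -1.7238)
Mul(Add(Function('f')(30), Add(675, Mul(-1, -387))), Add(h, -2933)) = Mul(Add(Mul(-1, 30), Add(675, Mul(-1, -387))), Add(Rational(-805, 467), -2933)) = Mul(Add(-30, Add(675, 387)), Rational(-1370516, 467)) = Mul(Add(-30, 1062), Rational(-1370516, 467)) = Mul(1032, Rational(-1370516, 467)) = Rational(-1414372512, 467)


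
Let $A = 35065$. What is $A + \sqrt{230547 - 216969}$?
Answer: $35065 + \sqrt{13578} \approx 35182.0$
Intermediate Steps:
$A + \sqrt{230547 - 216969} = 35065 + \sqrt{230547 - 216969} = 35065 + \sqrt{13578}$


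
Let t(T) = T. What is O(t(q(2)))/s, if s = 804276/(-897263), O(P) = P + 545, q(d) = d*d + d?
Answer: -494391913/804276 ≈ -614.70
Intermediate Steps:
q(d) = d + d**2 (q(d) = d**2 + d = d + d**2)
O(P) = 545 + P
s = -804276/897263 (s = 804276*(-1/897263) = -804276/897263 ≈ -0.89637)
O(t(q(2)))/s = (545 + 2*(1 + 2))/(-804276/897263) = (545 + 2*3)*(-897263/804276) = (545 + 6)*(-897263/804276) = 551*(-897263/804276) = -494391913/804276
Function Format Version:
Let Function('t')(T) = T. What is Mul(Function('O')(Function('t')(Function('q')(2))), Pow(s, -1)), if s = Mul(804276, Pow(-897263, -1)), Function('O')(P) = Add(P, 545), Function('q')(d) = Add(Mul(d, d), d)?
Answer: Rational(-494391913, 804276) ≈ -614.70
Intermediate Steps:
Function('q')(d) = Add(d, Pow(d, 2)) (Function('q')(d) = Add(Pow(d, 2), d) = Add(d, Pow(d, 2)))
Function('O')(P) = Add(545, P)
s = Rational(-804276, 897263) (s = Mul(804276, Rational(-1, 897263)) = Rational(-804276, 897263) ≈ -0.89637)
Mul(Function('O')(Function('t')(Function('q')(2))), Pow(s, -1)) = Mul(Add(545, Mul(2, Add(1, 2))), Pow(Rational(-804276, 897263), -1)) = Mul(Add(545, Mul(2, 3)), Rational(-897263, 804276)) = Mul(Add(545, 6), Rational(-897263, 804276)) = Mul(551, Rational(-897263, 804276)) = Rational(-494391913, 804276)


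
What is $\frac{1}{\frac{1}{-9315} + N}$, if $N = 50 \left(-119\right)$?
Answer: $- \frac{9315}{55424251} \approx -0.00016807$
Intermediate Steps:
$N = -5950$
$\frac{1}{\frac{1}{-9315} + N} = \frac{1}{\frac{1}{-9315} - 5950} = \frac{1}{- \frac{1}{9315} - 5950} = \frac{1}{- \frac{55424251}{9315}} = - \frac{9315}{55424251}$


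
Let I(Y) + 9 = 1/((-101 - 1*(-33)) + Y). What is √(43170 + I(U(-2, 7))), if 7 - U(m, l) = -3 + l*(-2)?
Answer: √20889913/22 ≈ 207.75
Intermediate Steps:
U(m, l) = 10 + 2*l (U(m, l) = 7 - (-3 + l*(-2)) = 7 - (-3 - 2*l) = 7 + (3 + 2*l) = 10 + 2*l)
I(Y) = -9 + 1/(-68 + Y) (I(Y) = -9 + 1/((-101 - 1*(-33)) + Y) = -9 + 1/((-101 + 33) + Y) = -9 + 1/(-68 + Y))
√(43170 + I(U(-2, 7))) = √(43170 + (613 - 9*(10 + 2*7))/(-68 + (10 + 2*7))) = √(43170 + (613 - 9*(10 + 14))/(-68 + (10 + 14))) = √(43170 + (613 - 9*24)/(-68 + 24)) = √(43170 + (613 - 216)/(-44)) = √(43170 - 1/44*397) = √(43170 - 397/44) = √(1899083/44) = √20889913/22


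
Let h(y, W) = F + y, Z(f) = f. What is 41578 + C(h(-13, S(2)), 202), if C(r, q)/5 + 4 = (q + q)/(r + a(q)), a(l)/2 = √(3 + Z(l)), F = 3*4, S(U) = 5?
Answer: 34038022/819 + 4040*√205/819 ≈ 41631.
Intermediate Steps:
F = 12
h(y, W) = 12 + y
a(l) = 2*√(3 + l)
C(r, q) = -20 + 10*q/(r + 2*√(3 + q)) (C(r, q) = -20 + 5*((q + q)/(r + 2*√(3 + q))) = -20 + 5*((2*q)/(r + 2*√(3 + q))) = -20 + 5*(2*q/(r + 2*√(3 + q))) = -20 + 10*q/(r + 2*√(3 + q)))
41578 + C(h(-13, S(2)), 202) = 41578 + 10*(202 - 4*√(3 + 202) - 2*(12 - 13))/((12 - 13) + 2*√(3 + 202)) = 41578 + 10*(202 - 4*√205 - 2*(-1))/(-1 + 2*√205) = 41578 + 10*(202 - 4*√205 + 2)/(-1 + 2*√205) = 41578 + 10*(204 - 4*√205)/(-1 + 2*√205)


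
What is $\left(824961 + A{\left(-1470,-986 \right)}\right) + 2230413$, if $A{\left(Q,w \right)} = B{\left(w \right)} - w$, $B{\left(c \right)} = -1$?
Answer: $3056359$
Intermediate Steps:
$A{\left(Q,w \right)} = -1 - w$
$\left(824961 + A{\left(-1470,-986 \right)}\right) + 2230413 = \left(824961 - -985\right) + 2230413 = \left(824961 + \left(-1 + 986\right)\right) + 2230413 = \left(824961 + 985\right) + 2230413 = 825946 + 2230413 = 3056359$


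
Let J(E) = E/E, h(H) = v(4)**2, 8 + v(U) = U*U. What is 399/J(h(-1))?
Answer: 399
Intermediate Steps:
v(U) = -8 + U**2 (v(U) = -8 + U*U = -8 + U**2)
h(H) = 64 (h(H) = (-8 + 4**2)**2 = (-8 + 16)**2 = 8**2 = 64)
J(E) = 1
399/J(h(-1)) = 399/1 = 399*1 = 399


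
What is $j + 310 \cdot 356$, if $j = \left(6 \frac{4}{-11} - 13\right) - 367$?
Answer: $\frac{1209756}{11} \approx 1.0998 \cdot 10^{5}$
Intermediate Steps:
$j = - \frac{4204}{11}$ ($j = \left(6 \cdot 4 \left(- \frac{1}{11}\right) - 13\right) - 367 = \left(6 \left(- \frac{4}{11}\right) - 13\right) - 367 = \left(- \frac{24}{11} - 13\right) - 367 = - \frac{167}{11} - 367 = - \frac{4204}{11} \approx -382.18$)
$j + 310 \cdot 356 = - \frac{4204}{11} + 310 \cdot 356 = - \frac{4204}{11} + 110360 = \frac{1209756}{11}$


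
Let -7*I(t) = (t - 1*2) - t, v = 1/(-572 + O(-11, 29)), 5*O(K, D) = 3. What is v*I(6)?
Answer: -10/19999 ≈ -0.00050003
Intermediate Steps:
O(K, D) = ⅗ (O(K, D) = (⅕)*3 = ⅗)
v = -5/2857 (v = 1/(-572 + ⅗) = 1/(-2857/5) = -5/2857 ≈ -0.0017501)
I(t) = 2/7 (I(t) = -((t - 1*2) - t)/7 = -((t - 2) - t)/7 = -((-2 + t) - t)/7 = -⅐*(-2) = 2/7)
v*I(6) = -5/2857*2/7 = -10/19999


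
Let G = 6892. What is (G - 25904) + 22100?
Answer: 3088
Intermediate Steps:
(G - 25904) + 22100 = (6892 - 25904) + 22100 = -19012 + 22100 = 3088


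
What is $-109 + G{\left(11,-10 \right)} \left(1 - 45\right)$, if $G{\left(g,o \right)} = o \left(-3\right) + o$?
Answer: $-989$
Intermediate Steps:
$G{\left(g,o \right)} = - 2 o$ ($G{\left(g,o \right)} = - 3 o + o = - 2 o$)
$-109 + G{\left(11,-10 \right)} \left(1 - 45\right) = -109 + \left(-2\right) \left(-10\right) \left(1 - 45\right) = -109 + 20 \left(1 - 45\right) = -109 + 20 \left(-44\right) = -109 - 880 = -989$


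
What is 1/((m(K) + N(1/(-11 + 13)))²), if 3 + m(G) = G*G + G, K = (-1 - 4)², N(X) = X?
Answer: 4/1677025 ≈ 2.3852e-6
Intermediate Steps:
K = 25 (K = (-5)² = 25)
m(G) = -3 + G + G² (m(G) = -3 + (G*G + G) = -3 + (G² + G) = -3 + (G + G²) = -3 + G + G²)
1/((m(K) + N(1/(-11 + 13)))²) = 1/(((-3 + 25 + 25²) + 1/(-11 + 13))²) = 1/(((-3 + 25 + 625) + 1/2)²) = 1/((647 + ½)²) = 1/((1295/2)²) = 1/(1677025/4) = 4/1677025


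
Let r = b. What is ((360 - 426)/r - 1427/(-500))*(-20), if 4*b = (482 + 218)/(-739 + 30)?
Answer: -945869/175 ≈ -5405.0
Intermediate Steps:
b = -175/709 (b = ((482 + 218)/(-739 + 30))/4 = (700/(-709))/4 = (700*(-1/709))/4 = (1/4)*(-700/709) = -175/709 ≈ -0.24683)
r = -175/709 ≈ -0.24683
((360 - 426)/r - 1427/(-500))*(-20) = ((360 - 426)/(-175/709) - 1427/(-500))*(-20) = (-66*(-709/175) - 1427*(-1/500))*(-20) = (46794/175 + 1427/500)*(-20) = (945869/3500)*(-20) = -945869/175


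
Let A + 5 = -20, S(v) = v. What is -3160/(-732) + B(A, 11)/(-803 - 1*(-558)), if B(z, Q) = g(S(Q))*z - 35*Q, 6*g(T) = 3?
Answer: 106517/17934 ≈ 5.9394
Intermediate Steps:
g(T) = ½ (g(T) = (⅙)*3 = ½)
A = -25 (A = -5 - 20 = -25)
B(z, Q) = z/2 - 35*Q
-3160/(-732) + B(A, 11)/(-803 - 1*(-558)) = -3160/(-732) + ((½)*(-25) - 35*11)/(-803 - 1*(-558)) = -3160*(-1/732) + (-25/2 - 385)/(-803 + 558) = 790/183 - 795/2/(-245) = 790/183 - 795/2*(-1/245) = 790/183 + 159/98 = 106517/17934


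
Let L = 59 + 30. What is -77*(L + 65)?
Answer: -11858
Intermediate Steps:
L = 89
-77*(L + 65) = -77*(89 + 65) = -77*154 = -11858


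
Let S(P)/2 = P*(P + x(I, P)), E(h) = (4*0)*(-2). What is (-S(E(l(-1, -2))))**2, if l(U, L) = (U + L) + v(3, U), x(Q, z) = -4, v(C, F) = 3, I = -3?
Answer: 0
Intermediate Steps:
l(U, L) = 3 + L + U (l(U, L) = (U + L) + 3 = (L + U) + 3 = 3 + L + U)
E(h) = 0 (E(h) = 0*(-2) = 0)
S(P) = 2*P*(-4 + P) (S(P) = 2*(P*(P - 4)) = 2*(P*(-4 + P)) = 2*P*(-4 + P))
(-S(E(l(-1, -2))))**2 = (-2*0*(-4 + 0))**2 = (-2*0*(-4))**2 = (-1*0)**2 = 0**2 = 0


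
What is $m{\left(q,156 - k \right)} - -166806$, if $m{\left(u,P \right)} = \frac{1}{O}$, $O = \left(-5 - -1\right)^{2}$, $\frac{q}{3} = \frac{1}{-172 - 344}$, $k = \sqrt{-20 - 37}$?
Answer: $\frac{2668897}{16} \approx 1.6681 \cdot 10^{5}$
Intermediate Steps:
$k = i \sqrt{57}$ ($k = \sqrt{-57} = i \sqrt{57} \approx 7.5498 i$)
$q = - \frac{1}{172}$ ($q = \frac{3}{-172 - 344} = \frac{3}{-516} = 3 \left(- \frac{1}{516}\right) = - \frac{1}{172} \approx -0.005814$)
$O = 16$ ($O = \left(-5 + \left(-4 + 5\right)\right)^{2} = \left(-5 + 1\right)^{2} = \left(-4\right)^{2} = 16$)
$m{\left(u,P \right)} = \frac{1}{16}$
$m{\left(q,156 - k \right)} - -166806 = \frac{1}{16} - -166806 = \frac{1}{16} + 166806 = \frac{2668897}{16}$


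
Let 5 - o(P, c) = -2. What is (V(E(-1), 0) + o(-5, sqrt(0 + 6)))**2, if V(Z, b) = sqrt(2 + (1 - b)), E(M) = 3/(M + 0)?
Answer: (7 + sqrt(3))**2 ≈ 76.249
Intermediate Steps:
o(P, c) = 7 (o(P, c) = 5 - 1*(-2) = 5 + 2 = 7)
E(M) = 3/M
V(Z, b) = sqrt(3 - b)
(V(E(-1), 0) + o(-5, sqrt(0 + 6)))**2 = (sqrt(3 - 1*0) + 7)**2 = (sqrt(3 + 0) + 7)**2 = (sqrt(3) + 7)**2 = (7 + sqrt(3))**2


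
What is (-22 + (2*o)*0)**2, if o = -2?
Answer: 484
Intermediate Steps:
(-22 + (2*o)*0)**2 = (-22 + (2*(-2))*0)**2 = (-22 - 4*0)**2 = (-22 + 0)**2 = (-22)**2 = 484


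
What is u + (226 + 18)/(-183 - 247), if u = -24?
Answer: -5282/215 ≈ -24.567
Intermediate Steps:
u + (226 + 18)/(-183 - 247) = -24 + (226 + 18)/(-183 - 247) = -24 + 244/(-430) = -24 + 244*(-1/430) = -24 - 122/215 = -5282/215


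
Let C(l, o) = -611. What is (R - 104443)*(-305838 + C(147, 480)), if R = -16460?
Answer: 37050603447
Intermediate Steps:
(R - 104443)*(-305838 + C(147, 480)) = (-16460 - 104443)*(-305838 - 611) = -120903*(-306449) = 37050603447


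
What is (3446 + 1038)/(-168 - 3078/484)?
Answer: -1085128/42195 ≈ -25.717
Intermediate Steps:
(3446 + 1038)/(-168 - 3078/484) = 4484/(-168 - 3078*1/484) = 4484/(-168 - 1539/242) = 4484/(-42195/242) = 4484*(-242/42195) = -1085128/42195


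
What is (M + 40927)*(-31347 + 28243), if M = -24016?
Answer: -52491744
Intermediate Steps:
(M + 40927)*(-31347 + 28243) = (-24016 + 40927)*(-31347 + 28243) = 16911*(-3104) = -52491744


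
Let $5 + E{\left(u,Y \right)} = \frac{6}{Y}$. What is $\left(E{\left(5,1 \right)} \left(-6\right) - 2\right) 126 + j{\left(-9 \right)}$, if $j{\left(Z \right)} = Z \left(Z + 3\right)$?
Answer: $-954$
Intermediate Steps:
$E{\left(u,Y \right)} = -5 + \frac{6}{Y}$
$j{\left(Z \right)} = Z \left(3 + Z\right)$
$\left(E{\left(5,1 \right)} \left(-6\right) - 2\right) 126 + j{\left(-9 \right)} = \left(\left(-5 + \frac{6}{1}\right) \left(-6\right) - 2\right) 126 - 9 \left(3 - 9\right) = \left(\left(-5 + 6 \cdot 1\right) \left(-6\right) - 2\right) 126 - -54 = \left(\left(-5 + 6\right) \left(-6\right) - 2\right) 126 + 54 = \left(1 \left(-6\right) - 2\right) 126 + 54 = \left(-6 - 2\right) 126 + 54 = \left(-8\right) 126 + 54 = -1008 + 54 = -954$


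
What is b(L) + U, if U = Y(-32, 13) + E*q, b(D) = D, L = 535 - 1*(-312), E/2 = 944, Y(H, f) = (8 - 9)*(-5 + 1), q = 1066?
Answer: 2013459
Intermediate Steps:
Y(H, f) = 4 (Y(H, f) = -1*(-4) = 4)
E = 1888 (E = 2*944 = 1888)
L = 847 (L = 535 + 312 = 847)
U = 2012612 (U = 4 + 1888*1066 = 4 + 2012608 = 2012612)
b(L) + U = 847 + 2012612 = 2013459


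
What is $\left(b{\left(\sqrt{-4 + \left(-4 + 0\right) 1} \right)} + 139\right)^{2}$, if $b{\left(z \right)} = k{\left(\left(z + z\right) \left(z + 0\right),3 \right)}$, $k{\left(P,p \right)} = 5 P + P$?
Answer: $1849$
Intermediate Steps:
$k{\left(P,p \right)} = 6 P$
$b{\left(z \right)} = 12 z^{2}$ ($b{\left(z \right)} = 6 \left(z + z\right) \left(z + 0\right) = 6 \cdot 2 z z = 6 \cdot 2 z^{2} = 12 z^{2}$)
$\left(b{\left(\sqrt{-4 + \left(-4 + 0\right) 1} \right)} + 139\right)^{2} = \left(12 \left(\sqrt{-4 + \left(-4 + 0\right) 1}\right)^{2} + 139\right)^{2} = \left(12 \left(\sqrt{-4 - 4}\right)^{2} + 139\right)^{2} = \left(12 \left(\sqrt{-8}\right)^{2} + 139\right)^{2} = \left(12 \left(2 i \sqrt{2}\right)^{2} + 139\right)^{2} = \left(12 \left(-8\right) + 139\right)^{2} = \left(-96 + 139\right)^{2} = 43^{2} = 1849$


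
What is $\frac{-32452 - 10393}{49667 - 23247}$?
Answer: $- \frac{8569}{5284} \approx -1.6217$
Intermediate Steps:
$\frac{-32452 - 10393}{49667 - 23247} = - \frac{42845}{26420} = \left(-42845\right) \frac{1}{26420} = - \frac{8569}{5284}$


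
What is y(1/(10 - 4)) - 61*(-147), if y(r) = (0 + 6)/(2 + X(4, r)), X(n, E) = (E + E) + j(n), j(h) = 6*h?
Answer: 708411/79 ≈ 8967.2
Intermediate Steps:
X(n, E) = 2*E + 6*n (X(n, E) = (E + E) + 6*n = 2*E + 6*n)
y(r) = 6/(26 + 2*r) (y(r) = (0 + 6)/(2 + (2*r + 6*4)) = 6/(2 + (2*r + 24)) = 6/(2 + (24 + 2*r)) = 6/(26 + 2*r))
y(1/(10 - 4)) - 61*(-147) = 3/(13 + 1/(10 - 4)) - 61*(-147) = 3/(13 + 1/6) + 8967 = 3/(79/6) + 8967 = 3*(6/79) + 8967 = 18/79 + 8967 = 708411/79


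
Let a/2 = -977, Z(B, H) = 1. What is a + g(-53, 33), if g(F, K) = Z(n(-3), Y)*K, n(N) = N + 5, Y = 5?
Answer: -1921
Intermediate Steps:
n(N) = 5 + N
a = -1954 (a = 2*(-977) = -1954)
g(F, K) = K (g(F, K) = 1*K = K)
a + g(-53, 33) = -1954 + 33 = -1921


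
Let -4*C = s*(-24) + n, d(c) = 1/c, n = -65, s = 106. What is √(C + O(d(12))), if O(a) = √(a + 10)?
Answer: √(23481 + 66*√3)/6 ≈ 25.601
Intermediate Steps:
O(a) = √(10 + a)
C = 2609/4 (C = -(106*(-24) - 65)/4 = -(-2544 - 65)/4 = -¼*(-2609) = 2609/4 ≈ 652.25)
√(C + O(d(12))) = √(2609/4 + √(10 + 1/12)) = √(2609/4 + √(121/12)) = √(2609/4 + 11*√3/6)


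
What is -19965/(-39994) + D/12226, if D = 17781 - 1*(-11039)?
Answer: 698359585/244483322 ≈ 2.8565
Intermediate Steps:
D = 28820 (D = 17781 + 11039 = 28820)
-19965/(-39994) + D/12226 = -19965/(-39994) + 28820/12226 = -19965*(-1/39994) + 28820*(1/12226) = 19965/39994 + 14410/6113 = 698359585/244483322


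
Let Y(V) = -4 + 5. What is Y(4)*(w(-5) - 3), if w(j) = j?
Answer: -8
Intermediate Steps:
Y(V) = 1
Y(4)*(w(-5) - 3) = 1*(-5 - 3) = 1*(-8) = -8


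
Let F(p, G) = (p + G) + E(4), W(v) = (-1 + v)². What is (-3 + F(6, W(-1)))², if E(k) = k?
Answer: 121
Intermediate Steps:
F(p, G) = 4 + G + p (F(p, G) = (p + G) + 4 = (G + p) + 4 = 4 + G + p)
(-3 + F(6, W(-1)))² = (-3 + (4 + (-1 - 1)² + 6))² = (-3 + (4 + (-2)² + 6))² = (-3 + (4 + 4 + 6))² = (-3 + 14)² = 11² = 121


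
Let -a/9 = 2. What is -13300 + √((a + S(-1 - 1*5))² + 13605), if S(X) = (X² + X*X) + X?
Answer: -13300 + √15909 ≈ -13174.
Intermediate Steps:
a = -18 (a = -9*2 = -18)
S(X) = X + 2*X² (S(X) = (X² + X²) + X = 2*X² + X = X + 2*X²)
-13300 + √((a + S(-1 - 1*5))² + 13605) = -13300 + √((-18 + (-1 - 1*5)*(1 + 2*(-1 - 1*5)))² + 13605) = -13300 + √((-18 + (-1 - 5)*(1 + 2*(-1 - 5)))² + 13605) = -13300 + √((-18 - 6*(1 + 2*(-6)))² + 13605) = -13300 + √((-18 - 6*(1 - 12))² + 13605) = -13300 + √((-18 - 6*(-11))² + 13605) = -13300 + √((-18 + 66)² + 13605) = -13300 + √(48² + 13605) = -13300 + √(2304 + 13605) = -13300 + √15909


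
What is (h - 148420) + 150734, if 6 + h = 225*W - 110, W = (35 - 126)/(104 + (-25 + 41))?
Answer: 16219/8 ≈ 2027.4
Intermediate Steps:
W = -91/120 (W = -91/(104 + 16) = -91/120 ≈ -0.75833)
h = -2293/8 (h = -6 + (225*(-91/120) - 110) = -6 + (-1365/8 - 110) = -6 - 2245/8 = -2293/8 ≈ -286.63)
(h - 148420) + 150734 = (-2293/8 - 148420) + 150734 = -1189653/8 + 150734 = 16219/8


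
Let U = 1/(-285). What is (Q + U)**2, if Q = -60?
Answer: 292444201/81225 ≈ 3600.4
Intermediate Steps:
U = -1/285 ≈ -0.0035088
(Q + U)**2 = (-60 - 1/285)**2 = (-17101/285)**2 = 292444201/81225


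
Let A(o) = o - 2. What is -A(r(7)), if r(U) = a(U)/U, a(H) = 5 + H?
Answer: 2/7 ≈ 0.28571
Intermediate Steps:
r(U) = (5 + U)/U
A(o) = -2 + o
-A(r(7)) = -(-2 + (5 + 7)/7) = -(-2 + (⅐)*12) = -(-2 + 12/7) = -1*(-2/7) = 2/7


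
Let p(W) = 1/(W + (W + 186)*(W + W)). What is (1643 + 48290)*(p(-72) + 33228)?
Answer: 27356456311379/16488 ≈ 1.6592e+9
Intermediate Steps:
p(W) = 1/(W + 2*W*(186 + W)) (p(W) = 1/(W + (186 + W)*(2*W)) = 1/(W + 2*W*(186 + W)))
(1643 + 48290)*(p(-72) + 33228) = (1643 + 48290)*(1/((-72)*(373 + 2*(-72))) + 33228) = 49933*(-1/(72*(373 - 144)) + 33228) = 49933*(-1/72/229 + 33228) = 49933*(-1/72*1/229 + 33228) = 49933*(-1/16488 + 33228) = 49933*(547863263/16488) = 27356456311379/16488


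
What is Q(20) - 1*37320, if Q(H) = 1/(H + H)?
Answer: -1492799/40 ≈ -37320.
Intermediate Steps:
Q(H) = 1/(2*H)
Q(20) - 1*37320 = (½)/20 - 1*37320 = (½)*(1/20) - 37320 = 1/40 - 37320 = -1492799/40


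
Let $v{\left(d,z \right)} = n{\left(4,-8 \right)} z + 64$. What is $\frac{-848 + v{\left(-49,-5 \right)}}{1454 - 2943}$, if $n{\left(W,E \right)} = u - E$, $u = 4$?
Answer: $\frac{844}{1489} \approx 0.56682$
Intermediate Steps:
$n{\left(W,E \right)} = 4 - E$
$v{\left(d,z \right)} = 64 + 12 z$ ($v{\left(d,z \right)} = \left(4 - -8\right) z + 64 = \left(4 + 8\right) z + 64 = 12 z + 64 = 64 + 12 z$)
$\frac{-848 + v{\left(-49,-5 \right)}}{1454 - 2943} = \frac{-848 + \left(64 + 12 \left(-5\right)\right)}{1454 - 2943} = \frac{-848 + \left(64 - 60\right)}{-1489} = \left(-848 + 4\right) \left(- \frac{1}{1489}\right) = \left(-844\right) \left(- \frac{1}{1489}\right) = \frac{844}{1489}$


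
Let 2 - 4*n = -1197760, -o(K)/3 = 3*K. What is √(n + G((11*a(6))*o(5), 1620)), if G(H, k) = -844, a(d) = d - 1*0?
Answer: √1194386/2 ≈ 546.44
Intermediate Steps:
o(K) = -9*K
a(d) = d (a(d) = d + 0 = d)
n = 598881/2 (n = ½ - ¼*(-1197760) = ½ + 299440 = 598881/2 ≈ 2.9944e+5)
√(n + G((11*a(6))*o(5), 1620)) = √(598881/2 - 844) = √(597193/2) = √1194386/2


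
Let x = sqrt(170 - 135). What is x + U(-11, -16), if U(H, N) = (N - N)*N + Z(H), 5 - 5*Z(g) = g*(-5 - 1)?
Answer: -61/5 + sqrt(35) ≈ -6.2839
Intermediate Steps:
Z(g) = 1 + 6*g/5 (Z(g) = 1 - g*(-5 - 1)/5 = 1 - g*(-6)/5 = 1 - (-6)*g/5 = 1 + 6*g/5)
U(H, N) = 1 + 6*H/5 (U(H, N) = (N - N)*N + (1 + 6*H/5) = 0*N + (1 + 6*H/5) = 0 + (1 + 6*H/5) = 1 + 6*H/5)
x = sqrt(35) ≈ 5.9161
x + U(-11, -16) = sqrt(35) + (1 + (6/5)*(-11)) = sqrt(35) + (1 - 66/5) = sqrt(35) - 61/5 = -61/5 + sqrt(35)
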